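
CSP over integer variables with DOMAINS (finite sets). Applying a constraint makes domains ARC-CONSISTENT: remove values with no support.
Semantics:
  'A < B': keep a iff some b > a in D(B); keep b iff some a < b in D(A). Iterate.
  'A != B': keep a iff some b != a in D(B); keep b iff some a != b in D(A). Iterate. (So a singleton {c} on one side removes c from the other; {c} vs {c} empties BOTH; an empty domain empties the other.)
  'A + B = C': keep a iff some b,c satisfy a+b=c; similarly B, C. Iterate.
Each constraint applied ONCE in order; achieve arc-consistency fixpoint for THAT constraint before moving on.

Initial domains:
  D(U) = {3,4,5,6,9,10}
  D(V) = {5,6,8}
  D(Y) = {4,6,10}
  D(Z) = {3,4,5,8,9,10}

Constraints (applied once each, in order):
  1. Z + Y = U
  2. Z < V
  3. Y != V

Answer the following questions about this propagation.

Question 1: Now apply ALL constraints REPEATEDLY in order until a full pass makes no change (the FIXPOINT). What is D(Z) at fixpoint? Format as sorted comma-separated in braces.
Answer: {3,4,5}

Derivation:
pass 0 (initial): D(Z)={3,4,5,8,9,10}
pass 1: U {3,4,5,6,9,10}->{9,10}; Y {4,6,10}->{4,6}; Z {3,4,5,8,9,10}->{3,4,5}
pass 2: no change
Fixpoint after 2 passes: D(Z) = {3,4,5}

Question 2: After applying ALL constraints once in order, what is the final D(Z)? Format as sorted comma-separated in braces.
Answer: {3,4,5}

Derivation:
Constraint 1 (Z + Y = U) on D(Z)={3,4,5,8,9,10} D(Y)={4,6,10} D(U)={3,4,5,6,9,10}: Z {3,4,5,8,9,10}->{3,4,5}; Y {4,6,10}->{4,6}; U {3,4,5,6,9,10}->{9,10}
Constraint 2 (Z < V) on D(Z)={3,4,5} D(V)={5,6,8}: no change
Constraint 3 (Y != V) on D(Y)={4,6} D(V)={5,6,8}: no change
So after all 3 constraints: D(Z) = {3,4,5}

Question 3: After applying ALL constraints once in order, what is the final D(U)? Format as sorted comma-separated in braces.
Constraint 1 (Z + Y = U) on D(Z)={3,4,5,8,9,10} D(Y)={4,6,10} D(U)={3,4,5,6,9,10}: Z {3,4,5,8,9,10}->{3,4,5}; Y {4,6,10}->{4,6}; U {3,4,5,6,9,10}->{9,10}
Constraint 2 (Z < V) on D(Z)={3,4,5} D(V)={5,6,8}: no change
Constraint 3 (Y != V) on D(Y)={4,6} D(V)={5,6,8}: no change
So after all 3 constraints: D(U) = {9,10}

Answer: {9,10}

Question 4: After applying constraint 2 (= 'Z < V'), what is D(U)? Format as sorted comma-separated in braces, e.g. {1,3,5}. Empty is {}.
Answer: {9,10}

Derivation:
Constraint 1 (Z + Y = U) on D(Z)={3,4,5,8,9,10} D(Y)={4,6,10} D(U)={3,4,5,6,9,10}: Z {3,4,5,8,9,10}->{3,4,5}; Y {4,6,10}->{4,6}; U {3,4,5,6,9,10}->{9,10}
Constraint 2 (Z < V) on D(Z)={3,4,5} D(V)={5,6,8}: no change
So after constraint 2: D(U) = {9,10}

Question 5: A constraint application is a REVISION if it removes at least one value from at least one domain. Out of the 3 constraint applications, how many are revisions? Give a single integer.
Answer: 1

Derivation:
Constraint 1 (Z + Y = U) on D(Z)={3,4,5,8,9,10} D(Y)={4,6,10} D(U)={3,4,5,6,9,10}: Z {3,4,5,8,9,10}->{3,4,5}; Y {4,6,10}->{4,6}; U {3,4,5,6,9,10}->{9,10} => REVISION
Constraint 2 (Z < V) on D(Z)={3,4,5} D(V)={5,6,8}: no change => not a revision
Constraint 3 (Y != V) on D(Y)={4,6} D(V)={5,6,8}: no change => not a revision
Total revisions = 1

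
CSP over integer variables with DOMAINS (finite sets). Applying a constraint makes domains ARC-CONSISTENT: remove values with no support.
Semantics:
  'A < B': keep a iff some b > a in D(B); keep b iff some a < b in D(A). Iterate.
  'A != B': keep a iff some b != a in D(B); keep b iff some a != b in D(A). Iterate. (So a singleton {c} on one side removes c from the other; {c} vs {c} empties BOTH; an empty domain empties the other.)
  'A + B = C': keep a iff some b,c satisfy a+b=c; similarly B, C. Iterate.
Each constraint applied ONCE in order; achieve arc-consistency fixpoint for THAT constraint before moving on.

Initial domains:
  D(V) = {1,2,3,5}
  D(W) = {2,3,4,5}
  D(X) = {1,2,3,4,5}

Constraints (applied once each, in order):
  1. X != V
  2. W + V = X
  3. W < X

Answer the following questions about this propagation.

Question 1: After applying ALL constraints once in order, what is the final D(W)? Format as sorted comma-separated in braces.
Constraint 1 (X != V) on D(X)={1,2,3,4,5} D(V)={1,2,3,5}: no change
Constraint 2 (W + V = X) on D(W)={2,3,4,5} D(V)={1,2,3,5} D(X)={1,2,3,4,5}: W {2,3,4,5}->{2,3,4}; V {1,2,3,5}->{1,2,3}; X {1,2,3,4,5}->{3,4,5}
Constraint 3 (W < X) on D(W)={2,3,4} D(X)={3,4,5}: no change
So after all 3 constraints: D(W) = {2,3,4}

Answer: {2,3,4}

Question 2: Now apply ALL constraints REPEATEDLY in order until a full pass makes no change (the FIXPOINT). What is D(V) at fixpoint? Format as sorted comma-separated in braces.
Answer: {1,2,3}

Derivation:
pass 0 (initial): D(V)={1,2,3,5}
pass 1: V {1,2,3,5}->{1,2,3}; W {2,3,4,5}->{2,3,4}; X {1,2,3,4,5}->{3,4,5}
pass 2: no change
Fixpoint after 2 passes: D(V) = {1,2,3}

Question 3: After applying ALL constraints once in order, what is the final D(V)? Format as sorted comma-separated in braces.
Answer: {1,2,3}

Derivation:
Constraint 1 (X != V) on D(X)={1,2,3,4,5} D(V)={1,2,3,5}: no change
Constraint 2 (W + V = X) on D(W)={2,3,4,5} D(V)={1,2,3,5} D(X)={1,2,3,4,5}: W {2,3,4,5}->{2,3,4}; V {1,2,3,5}->{1,2,3}; X {1,2,3,4,5}->{3,4,5}
Constraint 3 (W < X) on D(W)={2,3,4} D(X)={3,4,5}: no change
So after all 3 constraints: D(V) = {1,2,3}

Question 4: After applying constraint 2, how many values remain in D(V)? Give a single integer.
Answer: 3

Derivation:
Constraint 1 (X != V) on D(X)={1,2,3,4,5} D(V)={1,2,3,5}: no change
Constraint 2 (W + V = X) on D(W)={2,3,4,5} D(V)={1,2,3,5} D(X)={1,2,3,4,5}: W {2,3,4,5}->{2,3,4}; V {1,2,3,5}->{1,2,3}; X {1,2,3,4,5}->{3,4,5}
So after constraint 2: D(V)={1,2,3}, size = 3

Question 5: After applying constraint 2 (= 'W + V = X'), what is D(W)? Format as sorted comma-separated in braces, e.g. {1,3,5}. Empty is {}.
Constraint 1 (X != V) on D(X)={1,2,3,4,5} D(V)={1,2,3,5}: no change
Constraint 2 (W + V = X) on D(W)={2,3,4,5} D(V)={1,2,3,5} D(X)={1,2,3,4,5}: W {2,3,4,5}->{2,3,4}; V {1,2,3,5}->{1,2,3}; X {1,2,3,4,5}->{3,4,5}
So after constraint 2: D(W) = {2,3,4}

Answer: {2,3,4}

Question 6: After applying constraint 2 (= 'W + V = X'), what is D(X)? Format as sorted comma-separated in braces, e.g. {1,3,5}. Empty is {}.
Answer: {3,4,5}

Derivation:
Constraint 1 (X != V) on D(X)={1,2,3,4,5} D(V)={1,2,3,5}: no change
Constraint 2 (W + V = X) on D(W)={2,3,4,5} D(V)={1,2,3,5} D(X)={1,2,3,4,5}: W {2,3,4,5}->{2,3,4}; V {1,2,3,5}->{1,2,3}; X {1,2,3,4,5}->{3,4,5}
So after constraint 2: D(X) = {3,4,5}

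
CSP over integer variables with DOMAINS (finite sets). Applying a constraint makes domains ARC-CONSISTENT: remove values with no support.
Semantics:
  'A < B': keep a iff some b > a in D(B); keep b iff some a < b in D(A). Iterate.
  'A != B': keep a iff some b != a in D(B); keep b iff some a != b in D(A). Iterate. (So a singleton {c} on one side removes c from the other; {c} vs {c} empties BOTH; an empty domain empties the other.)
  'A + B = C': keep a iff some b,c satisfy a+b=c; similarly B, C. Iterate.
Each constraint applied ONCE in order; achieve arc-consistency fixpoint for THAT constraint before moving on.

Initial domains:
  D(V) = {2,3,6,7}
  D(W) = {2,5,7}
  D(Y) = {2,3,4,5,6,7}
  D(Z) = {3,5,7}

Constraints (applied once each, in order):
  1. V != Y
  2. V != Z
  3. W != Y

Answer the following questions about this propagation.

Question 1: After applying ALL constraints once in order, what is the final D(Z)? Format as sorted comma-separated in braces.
Constraint 1 (V != Y) on D(V)={2,3,6,7} D(Y)={2,3,4,5,6,7}: no change
Constraint 2 (V != Z) on D(V)={2,3,6,7} D(Z)={3,5,7}: no change
Constraint 3 (W != Y) on D(W)={2,5,7} D(Y)={2,3,4,5,6,7}: no change
So after all 3 constraints: D(Z) = {3,5,7}

Answer: {3,5,7}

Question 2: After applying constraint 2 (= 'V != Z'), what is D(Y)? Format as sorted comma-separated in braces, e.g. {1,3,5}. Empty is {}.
Constraint 1 (V != Y) on D(V)={2,3,6,7} D(Y)={2,3,4,5,6,7}: no change
Constraint 2 (V != Z) on D(V)={2,3,6,7} D(Z)={3,5,7}: no change
So after constraint 2: D(Y) = {2,3,4,5,6,7}

Answer: {2,3,4,5,6,7}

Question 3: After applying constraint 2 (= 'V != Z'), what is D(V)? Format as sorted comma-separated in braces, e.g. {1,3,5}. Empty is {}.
Answer: {2,3,6,7}

Derivation:
Constraint 1 (V != Y) on D(V)={2,3,6,7} D(Y)={2,3,4,5,6,7}: no change
Constraint 2 (V != Z) on D(V)={2,3,6,7} D(Z)={3,5,7}: no change
So after constraint 2: D(V) = {2,3,6,7}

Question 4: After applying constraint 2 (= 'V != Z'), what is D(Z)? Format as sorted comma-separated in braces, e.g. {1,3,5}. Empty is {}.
Constraint 1 (V != Y) on D(V)={2,3,6,7} D(Y)={2,3,4,5,6,7}: no change
Constraint 2 (V != Z) on D(V)={2,3,6,7} D(Z)={3,5,7}: no change
So after constraint 2: D(Z) = {3,5,7}

Answer: {3,5,7}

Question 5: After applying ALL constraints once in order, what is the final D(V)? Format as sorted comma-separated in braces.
Constraint 1 (V != Y) on D(V)={2,3,6,7} D(Y)={2,3,4,5,6,7}: no change
Constraint 2 (V != Z) on D(V)={2,3,6,7} D(Z)={3,5,7}: no change
Constraint 3 (W != Y) on D(W)={2,5,7} D(Y)={2,3,4,5,6,7}: no change
So after all 3 constraints: D(V) = {2,3,6,7}

Answer: {2,3,6,7}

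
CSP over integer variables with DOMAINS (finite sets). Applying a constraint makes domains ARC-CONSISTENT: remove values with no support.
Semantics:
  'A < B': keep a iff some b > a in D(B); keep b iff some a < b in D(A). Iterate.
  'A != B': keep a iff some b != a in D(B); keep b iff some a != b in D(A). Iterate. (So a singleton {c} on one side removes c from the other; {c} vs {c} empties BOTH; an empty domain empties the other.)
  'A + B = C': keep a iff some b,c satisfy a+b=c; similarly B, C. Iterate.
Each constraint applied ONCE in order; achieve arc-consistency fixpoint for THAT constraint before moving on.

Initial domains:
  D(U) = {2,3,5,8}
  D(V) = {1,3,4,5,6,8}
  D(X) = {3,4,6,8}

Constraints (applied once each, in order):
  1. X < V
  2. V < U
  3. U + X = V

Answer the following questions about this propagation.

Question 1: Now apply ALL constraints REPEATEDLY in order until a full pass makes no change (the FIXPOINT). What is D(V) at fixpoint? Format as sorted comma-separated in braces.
pass 0 (initial): D(V)={1,3,4,5,6,8}
pass 1: U {2,3,5,8}->{}; V {1,3,4,5,6,8}->{}; X {3,4,6,8}->{}
pass 2: no change
Fixpoint after 2 passes: D(V) = {}

Answer: {}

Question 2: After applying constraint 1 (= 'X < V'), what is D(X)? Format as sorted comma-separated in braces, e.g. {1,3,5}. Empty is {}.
Constraint 1 (X < V) on D(X)={3,4,6,8} D(V)={1,3,4,5,6,8}: X {3,4,6,8}->{3,4,6}; V {1,3,4,5,6,8}->{4,5,6,8}
So after constraint 1: D(X) = {3,4,6}

Answer: {3,4,6}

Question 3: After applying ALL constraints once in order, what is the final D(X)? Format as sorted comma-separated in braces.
Constraint 1 (X < V) on D(X)={3,4,6,8} D(V)={1,3,4,5,6,8}: X {3,4,6,8}->{3,4,6}; V {1,3,4,5,6,8}->{4,5,6,8}
Constraint 2 (V < U) on D(V)={4,5,6,8} D(U)={2,3,5,8}: V {4,5,6,8}->{4,5,6}; U {2,3,5,8}->{5,8}
Constraint 3 (U + X = V) on D(U)={5,8} D(X)={3,4,6} D(V)={4,5,6}: U {5,8}->{}; X {3,4,6}->{}; V {4,5,6}->{}
So after all 3 constraints: D(X) = {}

Answer: {}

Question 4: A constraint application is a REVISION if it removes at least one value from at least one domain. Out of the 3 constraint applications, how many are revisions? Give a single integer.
Constraint 1 (X < V) on D(X)={3,4,6,8} D(V)={1,3,4,5,6,8}: X {3,4,6,8}->{3,4,6}; V {1,3,4,5,6,8}->{4,5,6,8} => REVISION
Constraint 2 (V < U) on D(V)={4,5,6,8} D(U)={2,3,5,8}: V {4,5,6,8}->{4,5,6}; U {2,3,5,8}->{5,8} => REVISION
Constraint 3 (U + X = V) on D(U)={5,8} D(X)={3,4,6} D(V)={4,5,6}: U {5,8}->{}; X {3,4,6}->{}; V {4,5,6}->{} => REVISION
Total revisions = 3

Answer: 3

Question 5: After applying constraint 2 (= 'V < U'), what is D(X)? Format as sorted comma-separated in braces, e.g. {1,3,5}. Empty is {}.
Constraint 1 (X < V) on D(X)={3,4,6,8} D(V)={1,3,4,5,6,8}: X {3,4,6,8}->{3,4,6}; V {1,3,4,5,6,8}->{4,5,6,8}
Constraint 2 (V < U) on D(V)={4,5,6,8} D(U)={2,3,5,8}: V {4,5,6,8}->{4,5,6}; U {2,3,5,8}->{5,8}
So after constraint 2: D(X) = {3,4,6}

Answer: {3,4,6}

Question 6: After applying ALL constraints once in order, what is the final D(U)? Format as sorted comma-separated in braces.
Answer: {}

Derivation:
Constraint 1 (X < V) on D(X)={3,4,6,8} D(V)={1,3,4,5,6,8}: X {3,4,6,8}->{3,4,6}; V {1,3,4,5,6,8}->{4,5,6,8}
Constraint 2 (V < U) on D(V)={4,5,6,8} D(U)={2,3,5,8}: V {4,5,6,8}->{4,5,6}; U {2,3,5,8}->{5,8}
Constraint 3 (U + X = V) on D(U)={5,8} D(X)={3,4,6} D(V)={4,5,6}: U {5,8}->{}; X {3,4,6}->{}; V {4,5,6}->{}
So after all 3 constraints: D(U) = {}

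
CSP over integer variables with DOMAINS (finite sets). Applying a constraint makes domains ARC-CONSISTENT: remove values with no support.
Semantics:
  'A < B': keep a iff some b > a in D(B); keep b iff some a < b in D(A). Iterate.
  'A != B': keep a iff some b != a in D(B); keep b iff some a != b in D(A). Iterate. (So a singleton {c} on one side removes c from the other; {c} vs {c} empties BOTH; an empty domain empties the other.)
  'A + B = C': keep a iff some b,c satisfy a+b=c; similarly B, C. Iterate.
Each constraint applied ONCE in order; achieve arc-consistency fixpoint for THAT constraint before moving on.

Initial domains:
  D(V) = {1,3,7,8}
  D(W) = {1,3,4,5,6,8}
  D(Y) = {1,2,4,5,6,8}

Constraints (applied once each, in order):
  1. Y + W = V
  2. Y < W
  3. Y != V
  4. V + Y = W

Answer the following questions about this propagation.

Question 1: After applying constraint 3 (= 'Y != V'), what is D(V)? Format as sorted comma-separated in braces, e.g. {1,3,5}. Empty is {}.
Constraint 1 (Y + W = V) on D(Y)={1,2,4,5,6,8} D(W)={1,3,4,5,6,8} D(V)={1,3,7,8}: Y {1,2,4,5,6,8}->{1,2,4,5,6}; W {1,3,4,5,6,8}->{1,3,4,5,6}; V {1,3,7,8}->{3,7,8}
Constraint 2 (Y < W) on D(Y)={1,2,4,5,6} D(W)={1,3,4,5,6}: Y {1,2,4,5,6}->{1,2,4,5}; W {1,3,4,5,6}->{3,4,5,6}
Constraint 3 (Y != V) on D(Y)={1,2,4,5} D(V)={3,7,8}: no change
So after constraint 3: D(V) = {3,7,8}

Answer: {3,7,8}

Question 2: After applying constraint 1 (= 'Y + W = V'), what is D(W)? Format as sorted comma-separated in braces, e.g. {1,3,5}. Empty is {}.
Constraint 1 (Y + W = V) on D(Y)={1,2,4,5,6,8} D(W)={1,3,4,5,6,8} D(V)={1,3,7,8}: Y {1,2,4,5,6,8}->{1,2,4,5,6}; W {1,3,4,5,6,8}->{1,3,4,5,6}; V {1,3,7,8}->{3,7,8}
So after constraint 1: D(W) = {1,3,4,5,6}

Answer: {1,3,4,5,6}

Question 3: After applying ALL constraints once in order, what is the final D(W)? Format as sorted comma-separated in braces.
Constraint 1 (Y + W = V) on D(Y)={1,2,4,5,6,8} D(W)={1,3,4,5,6,8} D(V)={1,3,7,8}: Y {1,2,4,5,6,8}->{1,2,4,5,6}; W {1,3,4,5,6,8}->{1,3,4,5,6}; V {1,3,7,8}->{3,7,8}
Constraint 2 (Y < W) on D(Y)={1,2,4,5,6} D(W)={1,3,4,5,6}: Y {1,2,4,5,6}->{1,2,4,5}; W {1,3,4,5,6}->{3,4,5,6}
Constraint 3 (Y != V) on D(Y)={1,2,4,5} D(V)={3,7,8}: no change
Constraint 4 (V + Y = W) on D(V)={3,7,8} D(Y)={1,2,4,5} D(W)={3,4,5,6}: V {3,7,8}->{3}; Y {1,2,4,5}->{1,2}; W {3,4,5,6}->{4,5}
So after all 4 constraints: D(W) = {4,5}

Answer: {4,5}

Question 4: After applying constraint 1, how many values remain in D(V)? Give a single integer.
Constraint 1 (Y + W = V) on D(Y)={1,2,4,5,6,8} D(W)={1,3,4,5,6,8} D(V)={1,3,7,8}: Y {1,2,4,5,6,8}->{1,2,4,5,6}; W {1,3,4,5,6,8}->{1,3,4,5,6}; V {1,3,7,8}->{3,7,8}
So after constraint 1: D(V)={3,7,8}, size = 3

Answer: 3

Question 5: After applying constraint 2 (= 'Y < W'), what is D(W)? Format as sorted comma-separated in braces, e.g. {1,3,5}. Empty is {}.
Constraint 1 (Y + W = V) on D(Y)={1,2,4,5,6,8} D(W)={1,3,4,5,6,8} D(V)={1,3,7,8}: Y {1,2,4,5,6,8}->{1,2,4,5,6}; W {1,3,4,5,6,8}->{1,3,4,5,6}; V {1,3,7,8}->{3,7,8}
Constraint 2 (Y < W) on D(Y)={1,2,4,5,6} D(W)={1,3,4,5,6}: Y {1,2,4,5,6}->{1,2,4,5}; W {1,3,4,5,6}->{3,4,5,6}
So after constraint 2: D(W) = {3,4,5,6}

Answer: {3,4,5,6}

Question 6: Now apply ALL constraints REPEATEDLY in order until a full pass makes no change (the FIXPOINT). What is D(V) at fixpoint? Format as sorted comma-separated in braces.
Answer: {}

Derivation:
pass 0 (initial): D(V)={1,3,7,8}
pass 1: V {1,3,7,8}->{3}; W {1,3,4,5,6,8}->{4,5}; Y {1,2,4,5,6,8}->{1,2}
pass 2: V {3}->{}; W {4,5}->{}; Y {1,2}->{}
pass 3: no change
Fixpoint after 3 passes: D(V) = {}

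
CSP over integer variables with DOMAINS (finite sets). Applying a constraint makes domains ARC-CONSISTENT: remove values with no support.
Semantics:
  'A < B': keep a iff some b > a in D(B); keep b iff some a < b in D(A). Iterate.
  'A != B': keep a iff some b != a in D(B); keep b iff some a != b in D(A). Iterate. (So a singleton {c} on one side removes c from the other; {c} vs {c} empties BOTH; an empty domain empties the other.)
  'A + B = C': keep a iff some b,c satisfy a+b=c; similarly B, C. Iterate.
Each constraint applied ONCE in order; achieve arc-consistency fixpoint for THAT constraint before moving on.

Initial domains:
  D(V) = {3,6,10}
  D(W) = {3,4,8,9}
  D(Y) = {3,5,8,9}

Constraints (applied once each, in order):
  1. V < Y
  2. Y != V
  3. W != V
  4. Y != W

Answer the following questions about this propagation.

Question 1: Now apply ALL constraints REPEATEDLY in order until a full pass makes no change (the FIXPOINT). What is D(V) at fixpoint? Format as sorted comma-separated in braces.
Answer: {3,6}

Derivation:
pass 0 (initial): D(V)={3,6,10}
pass 1: V {3,6,10}->{3,6}; Y {3,5,8,9}->{5,8,9}
pass 2: no change
Fixpoint after 2 passes: D(V) = {3,6}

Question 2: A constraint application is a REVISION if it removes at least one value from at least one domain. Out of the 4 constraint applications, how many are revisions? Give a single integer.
Answer: 1

Derivation:
Constraint 1 (V < Y) on D(V)={3,6,10} D(Y)={3,5,8,9}: V {3,6,10}->{3,6}; Y {3,5,8,9}->{5,8,9} => REVISION
Constraint 2 (Y != V) on D(Y)={5,8,9} D(V)={3,6}: no change => not a revision
Constraint 3 (W != V) on D(W)={3,4,8,9} D(V)={3,6}: no change => not a revision
Constraint 4 (Y != W) on D(Y)={5,8,9} D(W)={3,4,8,9}: no change => not a revision
Total revisions = 1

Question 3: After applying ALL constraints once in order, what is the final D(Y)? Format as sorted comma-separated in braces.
Constraint 1 (V < Y) on D(V)={3,6,10} D(Y)={3,5,8,9}: V {3,6,10}->{3,6}; Y {3,5,8,9}->{5,8,9}
Constraint 2 (Y != V) on D(Y)={5,8,9} D(V)={3,6}: no change
Constraint 3 (W != V) on D(W)={3,4,8,9} D(V)={3,6}: no change
Constraint 4 (Y != W) on D(Y)={5,8,9} D(W)={3,4,8,9}: no change
So after all 4 constraints: D(Y) = {5,8,9}

Answer: {5,8,9}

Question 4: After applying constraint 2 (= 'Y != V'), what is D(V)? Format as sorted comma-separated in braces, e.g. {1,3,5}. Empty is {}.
Answer: {3,6}

Derivation:
Constraint 1 (V < Y) on D(V)={3,6,10} D(Y)={3,5,8,9}: V {3,6,10}->{3,6}; Y {3,5,8,9}->{5,8,9}
Constraint 2 (Y != V) on D(Y)={5,8,9} D(V)={3,6}: no change
So after constraint 2: D(V) = {3,6}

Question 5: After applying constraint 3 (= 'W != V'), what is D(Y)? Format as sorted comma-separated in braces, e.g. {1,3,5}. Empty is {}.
Constraint 1 (V < Y) on D(V)={3,6,10} D(Y)={3,5,8,9}: V {3,6,10}->{3,6}; Y {3,5,8,9}->{5,8,9}
Constraint 2 (Y != V) on D(Y)={5,8,9} D(V)={3,6}: no change
Constraint 3 (W != V) on D(W)={3,4,8,9} D(V)={3,6}: no change
So after constraint 3: D(Y) = {5,8,9}

Answer: {5,8,9}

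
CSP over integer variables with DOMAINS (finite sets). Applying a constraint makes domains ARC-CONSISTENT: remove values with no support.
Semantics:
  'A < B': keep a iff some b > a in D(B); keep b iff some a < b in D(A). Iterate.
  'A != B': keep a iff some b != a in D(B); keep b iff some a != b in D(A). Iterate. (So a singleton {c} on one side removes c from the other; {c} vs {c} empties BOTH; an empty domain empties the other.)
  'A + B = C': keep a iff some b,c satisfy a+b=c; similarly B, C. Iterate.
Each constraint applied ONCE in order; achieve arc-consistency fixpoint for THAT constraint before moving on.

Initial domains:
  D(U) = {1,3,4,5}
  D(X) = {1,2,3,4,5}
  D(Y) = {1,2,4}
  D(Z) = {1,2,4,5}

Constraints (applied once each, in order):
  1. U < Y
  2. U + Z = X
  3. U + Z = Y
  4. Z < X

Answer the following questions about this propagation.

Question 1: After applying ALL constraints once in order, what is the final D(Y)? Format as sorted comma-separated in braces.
Constraint 1 (U < Y) on D(U)={1,3,4,5} D(Y)={1,2,4}: U {1,3,4,5}->{1,3}; Y {1,2,4}->{2,4}
Constraint 2 (U + Z = X) on D(U)={1,3} D(Z)={1,2,4,5} D(X)={1,2,3,4,5}: Z {1,2,4,5}->{1,2,4}; X {1,2,3,4,5}->{2,3,4,5}
Constraint 3 (U + Z = Y) on D(U)={1,3} D(Z)={1,2,4} D(Y)={2,4}: Z {1,2,4}->{1}
Constraint 4 (Z < X) on D(Z)={1} D(X)={2,3,4,5}: no change
So after all 4 constraints: D(Y) = {2,4}

Answer: {2,4}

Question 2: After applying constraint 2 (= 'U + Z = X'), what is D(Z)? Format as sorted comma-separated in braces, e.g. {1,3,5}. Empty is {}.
Answer: {1,2,4}

Derivation:
Constraint 1 (U < Y) on D(U)={1,3,4,5} D(Y)={1,2,4}: U {1,3,4,5}->{1,3}; Y {1,2,4}->{2,4}
Constraint 2 (U + Z = X) on D(U)={1,3} D(Z)={1,2,4,5} D(X)={1,2,3,4,5}: Z {1,2,4,5}->{1,2,4}; X {1,2,3,4,5}->{2,3,4,5}
So after constraint 2: D(Z) = {1,2,4}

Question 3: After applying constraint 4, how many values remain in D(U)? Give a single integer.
Answer: 2

Derivation:
Constraint 1 (U < Y) on D(U)={1,3,4,5} D(Y)={1,2,4}: U {1,3,4,5}->{1,3}; Y {1,2,4}->{2,4}
Constraint 2 (U + Z = X) on D(U)={1,3} D(Z)={1,2,4,5} D(X)={1,2,3,4,5}: Z {1,2,4,5}->{1,2,4}; X {1,2,3,4,5}->{2,3,4,5}
Constraint 3 (U + Z = Y) on D(U)={1,3} D(Z)={1,2,4} D(Y)={2,4}: Z {1,2,4}->{1}
Constraint 4 (Z < X) on D(Z)={1} D(X)={2,3,4,5}: no change
So after constraint 4: D(U)={1,3}, size = 2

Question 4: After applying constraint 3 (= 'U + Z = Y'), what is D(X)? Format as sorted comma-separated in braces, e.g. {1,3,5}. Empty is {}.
Constraint 1 (U < Y) on D(U)={1,3,4,5} D(Y)={1,2,4}: U {1,3,4,5}->{1,3}; Y {1,2,4}->{2,4}
Constraint 2 (U + Z = X) on D(U)={1,3} D(Z)={1,2,4,5} D(X)={1,2,3,4,5}: Z {1,2,4,5}->{1,2,4}; X {1,2,3,4,5}->{2,3,4,5}
Constraint 3 (U + Z = Y) on D(U)={1,3} D(Z)={1,2,4} D(Y)={2,4}: Z {1,2,4}->{1}
So after constraint 3: D(X) = {2,3,4,5}

Answer: {2,3,4,5}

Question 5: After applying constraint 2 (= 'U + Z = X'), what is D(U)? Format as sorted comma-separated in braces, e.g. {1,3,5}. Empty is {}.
Constraint 1 (U < Y) on D(U)={1,3,4,5} D(Y)={1,2,4}: U {1,3,4,5}->{1,3}; Y {1,2,4}->{2,4}
Constraint 2 (U + Z = X) on D(U)={1,3} D(Z)={1,2,4,5} D(X)={1,2,3,4,5}: Z {1,2,4,5}->{1,2,4}; X {1,2,3,4,5}->{2,3,4,5}
So after constraint 2: D(U) = {1,3}

Answer: {1,3}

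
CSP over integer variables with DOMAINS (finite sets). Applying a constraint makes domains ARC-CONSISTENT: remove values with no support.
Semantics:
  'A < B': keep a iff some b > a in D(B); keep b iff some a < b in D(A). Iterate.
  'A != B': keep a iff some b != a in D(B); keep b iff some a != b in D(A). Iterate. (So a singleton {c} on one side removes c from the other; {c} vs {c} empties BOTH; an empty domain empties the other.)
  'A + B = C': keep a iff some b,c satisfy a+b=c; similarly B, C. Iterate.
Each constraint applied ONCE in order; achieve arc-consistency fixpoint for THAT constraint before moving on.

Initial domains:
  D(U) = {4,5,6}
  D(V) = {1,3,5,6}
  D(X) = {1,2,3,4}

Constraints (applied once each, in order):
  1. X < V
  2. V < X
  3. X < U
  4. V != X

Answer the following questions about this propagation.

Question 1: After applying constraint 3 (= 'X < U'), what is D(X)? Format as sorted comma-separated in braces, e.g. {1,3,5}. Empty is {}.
Answer: {4}

Derivation:
Constraint 1 (X < V) on D(X)={1,2,3,4} D(V)={1,3,5,6}: V {1,3,5,6}->{3,5,6}
Constraint 2 (V < X) on D(V)={3,5,6} D(X)={1,2,3,4}: V {3,5,6}->{3}; X {1,2,3,4}->{4}
Constraint 3 (X < U) on D(X)={4} D(U)={4,5,6}: U {4,5,6}->{5,6}
So after constraint 3: D(X) = {4}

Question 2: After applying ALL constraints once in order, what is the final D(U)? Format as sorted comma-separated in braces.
Answer: {5,6}

Derivation:
Constraint 1 (X < V) on D(X)={1,2,3,4} D(V)={1,3,5,6}: V {1,3,5,6}->{3,5,6}
Constraint 2 (V < X) on D(V)={3,5,6} D(X)={1,2,3,4}: V {3,5,6}->{3}; X {1,2,3,4}->{4}
Constraint 3 (X < U) on D(X)={4} D(U)={4,5,6}: U {4,5,6}->{5,6}
Constraint 4 (V != X) on D(V)={3} D(X)={4}: no change
So after all 4 constraints: D(U) = {5,6}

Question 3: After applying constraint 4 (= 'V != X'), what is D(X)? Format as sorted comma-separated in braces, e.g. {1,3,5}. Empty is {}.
Answer: {4}

Derivation:
Constraint 1 (X < V) on D(X)={1,2,3,4} D(V)={1,3,5,6}: V {1,3,5,6}->{3,5,6}
Constraint 2 (V < X) on D(V)={3,5,6} D(X)={1,2,3,4}: V {3,5,6}->{3}; X {1,2,3,4}->{4}
Constraint 3 (X < U) on D(X)={4} D(U)={4,5,6}: U {4,5,6}->{5,6}
Constraint 4 (V != X) on D(V)={3} D(X)={4}: no change
So after constraint 4: D(X) = {4}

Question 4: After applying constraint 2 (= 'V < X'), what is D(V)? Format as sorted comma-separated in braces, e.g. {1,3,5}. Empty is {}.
Constraint 1 (X < V) on D(X)={1,2,3,4} D(V)={1,3,5,6}: V {1,3,5,6}->{3,5,6}
Constraint 2 (V < X) on D(V)={3,5,6} D(X)={1,2,3,4}: V {3,5,6}->{3}; X {1,2,3,4}->{4}
So after constraint 2: D(V) = {3}

Answer: {3}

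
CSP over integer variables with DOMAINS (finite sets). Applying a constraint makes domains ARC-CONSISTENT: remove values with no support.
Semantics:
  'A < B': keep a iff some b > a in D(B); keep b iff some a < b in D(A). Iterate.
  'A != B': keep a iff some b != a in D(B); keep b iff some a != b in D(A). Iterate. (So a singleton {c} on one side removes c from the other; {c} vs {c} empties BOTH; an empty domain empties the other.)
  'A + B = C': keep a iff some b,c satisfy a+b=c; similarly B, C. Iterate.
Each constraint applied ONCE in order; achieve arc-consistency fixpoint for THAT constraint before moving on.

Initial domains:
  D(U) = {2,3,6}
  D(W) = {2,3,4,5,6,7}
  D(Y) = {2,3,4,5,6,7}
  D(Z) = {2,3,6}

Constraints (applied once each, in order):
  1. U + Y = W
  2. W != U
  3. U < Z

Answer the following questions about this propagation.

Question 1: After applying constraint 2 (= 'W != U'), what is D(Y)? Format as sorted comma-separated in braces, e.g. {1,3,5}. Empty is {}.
Answer: {2,3,4,5}

Derivation:
Constraint 1 (U + Y = W) on D(U)={2,3,6} D(Y)={2,3,4,5,6,7} D(W)={2,3,4,5,6,7}: U {2,3,6}->{2,3}; Y {2,3,4,5,6,7}->{2,3,4,5}; W {2,3,4,5,6,7}->{4,5,6,7}
Constraint 2 (W != U) on D(W)={4,5,6,7} D(U)={2,3}: no change
So after constraint 2: D(Y) = {2,3,4,5}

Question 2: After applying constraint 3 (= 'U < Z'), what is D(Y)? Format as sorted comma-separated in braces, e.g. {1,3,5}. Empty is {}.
Constraint 1 (U + Y = W) on D(U)={2,3,6} D(Y)={2,3,4,5,6,7} D(W)={2,3,4,5,6,7}: U {2,3,6}->{2,3}; Y {2,3,4,5,6,7}->{2,3,4,5}; W {2,3,4,5,6,7}->{4,5,6,7}
Constraint 2 (W != U) on D(W)={4,5,6,7} D(U)={2,3}: no change
Constraint 3 (U < Z) on D(U)={2,3} D(Z)={2,3,6}: Z {2,3,6}->{3,6}
So after constraint 3: D(Y) = {2,3,4,5}

Answer: {2,3,4,5}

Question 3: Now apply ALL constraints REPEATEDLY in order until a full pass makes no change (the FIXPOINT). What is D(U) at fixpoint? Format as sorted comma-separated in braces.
Answer: {2,3}

Derivation:
pass 0 (initial): D(U)={2,3,6}
pass 1: U {2,3,6}->{2,3}; W {2,3,4,5,6,7}->{4,5,6,7}; Y {2,3,4,5,6,7}->{2,3,4,5}; Z {2,3,6}->{3,6}
pass 2: no change
Fixpoint after 2 passes: D(U) = {2,3}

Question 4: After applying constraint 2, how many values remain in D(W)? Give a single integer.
Answer: 4

Derivation:
Constraint 1 (U + Y = W) on D(U)={2,3,6} D(Y)={2,3,4,5,6,7} D(W)={2,3,4,5,6,7}: U {2,3,6}->{2,3}; Y {2,3,4,5,6,7}->{2,3,4,5}; W {2,3,4,5,6,7}->{4,5,6,7}
Constraint 2 (W != U) on D(W)={4,5,6,7} D(U)={2,3}: no change
So after constraint 2: D(W)={4,5,6,7}, size = 4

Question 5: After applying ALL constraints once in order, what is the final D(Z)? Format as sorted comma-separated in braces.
Constraint 1 (U + Y = W) on D(U)={2,3,6} D(Y)={2,3,4,5,6,7} D(W)={2,3,4,5,6,7}: U {2,3,6}->{2,3}; Y {2,3,4,5,6,7}->{2,3,4,5}; W {2,3,4,5,6,7}->{4,5,6,7}
Constraint 2 (W != U) on D(W)={4,5,6,7} D(U)={2,3}: no change
Constraint 3 (U < Z) on D(U)={2,3} D(Z)={2,3,6}: Z {2,3,6}->{3,6}
So after all 3 constraints: D(Z) = {3,6}

Answer: {3,6}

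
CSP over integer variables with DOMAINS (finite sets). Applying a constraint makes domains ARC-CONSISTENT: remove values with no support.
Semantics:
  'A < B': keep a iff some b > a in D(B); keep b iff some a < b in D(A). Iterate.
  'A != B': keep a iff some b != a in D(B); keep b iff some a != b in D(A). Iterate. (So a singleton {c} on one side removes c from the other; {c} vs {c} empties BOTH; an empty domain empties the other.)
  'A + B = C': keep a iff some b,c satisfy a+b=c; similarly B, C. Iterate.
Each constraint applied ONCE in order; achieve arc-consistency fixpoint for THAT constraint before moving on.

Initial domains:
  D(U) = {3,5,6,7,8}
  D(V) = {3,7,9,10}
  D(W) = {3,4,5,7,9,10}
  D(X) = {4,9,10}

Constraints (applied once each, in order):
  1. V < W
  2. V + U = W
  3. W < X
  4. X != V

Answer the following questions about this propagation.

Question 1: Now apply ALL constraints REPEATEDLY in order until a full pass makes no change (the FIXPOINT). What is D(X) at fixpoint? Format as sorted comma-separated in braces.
pass 0 (initial): D(X)={4,9,10}
pass 1: U {3,5,6,7,8}->{3,6,7}; V {3,7,9,10}->{3,7}; W {3,4,5,7,9,10}->{9}; X {4,9,10}->{10}
pass 2: U {3,6,7}->{6}; V {3,7}->{3}
pass 3: no change
Fixpoint after 3 passes: D(X) = {10}

Answer: {10}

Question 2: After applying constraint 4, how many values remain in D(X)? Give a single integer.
Answer: 1

Derivation:
Constraint 1 (V < W) on D(V)={3,7,9,10} D(W)={3,4,5,7,9,10}: V {3,7,9,10}->{3,7,9}; W {3,4,5,7,9,10}->{4,5,7,9,10}
Constraint 2 (V + U = W) on D(V)={3,7,9} D(U)={3,5,6,7,8} D(W)={4,5,7,9,10}: V {3,7,9}->{3,7}; U {3,5,6,7,8}->{3,6,7}; W {4,5,7,9,10}->{9,10}
Constraint 3 (W < X) on D(W)={9,10} D(X)={4,9,10}: W {9,10}->{9}; X {4,9,10}->{10}
Constraint 4 (X != V) on D(X)={10} D(V)={3,7}: no change
So after constraint 4: D(X)={10}, size = 1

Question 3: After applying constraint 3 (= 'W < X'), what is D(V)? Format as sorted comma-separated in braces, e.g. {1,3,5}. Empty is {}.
Constraint 1 (V < W) on D(V)={3,7,9,10} D(W)={3,4,5,7,9,10}: V {3,7,9,10}->{3,7,9}; W {3,4,5,7,9,10}->{4,5,7,9,10}
Constraint 2 (V + U = W) on D(V)={3,7,9} D(U)={3,5,6,7,8} D(W)={4,5,7,9,10}: V {3,7,9}->{3,7}; U {3,5,6,7,8}->{3,6,7}; W {4,5,7,9,10}->{9,10}
Constraint 3 (W < X) on D(W)={9,10} D(X)={4,9,10}: W {9,10}->{9}; X {4,9,10}->{10}
So after constraint 3: D(V) = {3,7}

Answer: {3,7}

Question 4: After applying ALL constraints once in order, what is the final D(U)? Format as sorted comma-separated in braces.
Answer: {3,6,7}

Derivation:
Constraint 1 (V < W) on D(V)={3,7,9,10} D(W)={3,4,5,7,9,10}: V {3,7,9,10}->{3,7,9}; W {3,4,5,7,9,10}->{4,5,7,9,10}
Constraint 2 (V + U = W) on D(V)={3,7,9} D(U)={3,5,6,7,8} D(W)={4,5,7,9,10}: V {3,7,9}->{3,7}; U {3,5,6,7,8}->{3,6,7}; W {4,5,7,9,10}->{9,10}
Constraint 3 (W < X) on D(W)={9,10} D(X)={4,9,10}: W {9,10}->{9}; X {4,9,10}->{10}
Constraint 4 (X != V) on D(X)={10} D(V)={3,7}: no change
So after all 4 constraints: D(U) = {3,6,7}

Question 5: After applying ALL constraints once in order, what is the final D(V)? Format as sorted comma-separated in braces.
Answer: {3,7}

Derivation:
Constraint 1 (V < W) on D(V)={3,7,9,10} D(W)={3,4,5,7,9,10}: V {3,7,9,10}->{3,7,9}; W {3,4,5,7,9,10}->{4,5,7,9,10}
Constraint 2 (V + U = W) on D(V)={3,7,9} D(U)={3,5,6,7,8} D(W)={4,5,7,9,10}: V {3,7,9}->{3,7}; U {3,5,6,7,8}->{3,6,7}; W {4,5,7,9,10}->{9,10}
Constraint 3 (W < X) on D(W)={9,10} D(X)={4,9,10}: W {9,10}->{9}; X {4,9,10}->{10}
Constraint 4 (X != V) on D(X)={10} D(V)={3,7}: no change
So after all 4 constraints: D(V) = {3,7}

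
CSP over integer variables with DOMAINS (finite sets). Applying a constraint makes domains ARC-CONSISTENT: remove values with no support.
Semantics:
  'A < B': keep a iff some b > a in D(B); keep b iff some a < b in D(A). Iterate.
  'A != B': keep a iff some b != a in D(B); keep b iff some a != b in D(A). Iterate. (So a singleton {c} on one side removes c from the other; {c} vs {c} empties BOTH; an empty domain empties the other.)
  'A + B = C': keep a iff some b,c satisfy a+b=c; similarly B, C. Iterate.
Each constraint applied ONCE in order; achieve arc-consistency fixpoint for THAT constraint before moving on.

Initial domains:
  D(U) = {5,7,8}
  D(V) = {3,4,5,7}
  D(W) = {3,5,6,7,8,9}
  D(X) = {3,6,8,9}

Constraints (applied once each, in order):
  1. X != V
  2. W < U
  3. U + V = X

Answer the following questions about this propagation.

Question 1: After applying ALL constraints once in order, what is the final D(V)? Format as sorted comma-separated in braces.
Constraint 1 (X != V) on D(X)={3,6,8,9} D(V)={3,4,5,7}: no change
Constraint 2 (W < U) on D(W)={3,5,6,7,8,9} D(U)={5,7,8}: W {3,5,6,7,8,9}->{3,5,6,7}
Constraint 3 (U + V = X) on D(U)={5,7,8} D(V)={3,4,5,7} D(X)={3,6,8,9}: U {5,7,8}->{5}; V {3,4,5,7}->{3,4}; X {3,6,8,9}->{8,9}
So after all 3 constraints: D(V) = {3,4}

Answer: {3,4}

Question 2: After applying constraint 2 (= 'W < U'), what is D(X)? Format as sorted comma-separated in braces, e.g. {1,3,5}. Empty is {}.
Answer: {3,6,8,9}

Derivation:
Constraint 1 (X != V) on D(X)={3,6,8,9} D(V)={3,4,5,7}: no change
Constraint 2 (W < U) on D(W)={3,5,6,7,8,9} D(U)={5,7,8}: W {3,5,6,7,8,9}->{3,5,6,7}
So after constraint 2: D(X) = {3,6,8,9}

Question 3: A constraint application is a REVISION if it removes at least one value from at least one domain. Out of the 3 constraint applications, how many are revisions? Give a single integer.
Constraint 1 (X != V) on D(X)={3,6,8,9} D(V)={3,4,5,7}: no change => not a revision
Constraint 2 (W < U) on D(W)={3,5,6,7,8,9} D(U)={5,7,8}: W {3,5,6,7,8,9}->{3,5,6,7} => REVISION
Constraint 3 (U + V = X) on D(U)={5,7,8} D(V)={3,4,5,7} D(X)={3,6,8,9}: U {5,7,8}->{5}; V {3,4,5,7}->{3,4}; X {3,6,8,9}->{8,9} => REVISION
Total revisions = 2

Answer: 2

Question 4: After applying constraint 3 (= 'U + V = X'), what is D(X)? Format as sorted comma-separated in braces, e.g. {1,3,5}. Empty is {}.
Constraint 1 (X != V) on D(X)={3,6,8,9} D(V)={3,4,5,7}: no change
Constraint 2 (W < U) on D(W)={3,5,6,7,8,9} D(U)={5,7,8}: W {3,5,6,7,8,9}->{3,5,6,7}
Constraint 3 (U + V = X) on D(U)={5,7,8} D(V)={3,4,5,7} D(X)={3,6,8,9}: U {5,7,8}->{5}; V {3,4,5,7}->{3,4}; X {3,6,8,9}->{8,9}
So after constraint 3: D(X) = {8,9}

Answer: {8,9}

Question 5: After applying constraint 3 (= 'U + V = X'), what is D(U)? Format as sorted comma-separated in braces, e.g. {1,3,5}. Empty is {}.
Answer: {5}

Derivation:
Constraint 1 (X != V) on D(X)={3,6,8,9} D(V)={3,4,5,7}: no change
Constraint 2 (W < U) on D(W)={3,5,6,7,8,9} D(U)={5,7,8}: W {3,5,6,7,8,9}->{3,5,6,7}
Constraint 3 (U + V = X) on D(U)={5,7,8} D(V)={3,4,5,7} D(X)={3,6,8,9}: U {5,7,8}->{5}; V {3,4,5,7}->{3,4}; X {3,6,8,9}->{8,9}
So after constraint 3: D(U) = {5}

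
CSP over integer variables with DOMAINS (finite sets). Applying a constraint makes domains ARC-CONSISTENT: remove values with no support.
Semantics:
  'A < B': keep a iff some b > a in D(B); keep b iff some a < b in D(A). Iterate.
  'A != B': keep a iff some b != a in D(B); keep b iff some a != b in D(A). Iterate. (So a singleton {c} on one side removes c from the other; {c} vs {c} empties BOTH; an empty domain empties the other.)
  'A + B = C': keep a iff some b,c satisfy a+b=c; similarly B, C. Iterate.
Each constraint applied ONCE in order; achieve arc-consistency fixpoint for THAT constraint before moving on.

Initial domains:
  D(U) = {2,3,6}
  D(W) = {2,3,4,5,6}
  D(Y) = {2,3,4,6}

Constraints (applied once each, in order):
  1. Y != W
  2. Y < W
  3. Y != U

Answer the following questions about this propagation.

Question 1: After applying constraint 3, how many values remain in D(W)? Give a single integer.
Constraint 1 (Y != W) on D(Y)={2,3,4,6} D(W)={2,3,4,5,6}: no change
Constraint 2 (Y < W) on D(Y)={2,3,4,6} D(W)={2,3,4,5,6}: Y {2,3,4,6}->{2,3,4}; W {2,3,4,5,6}->{3,4,5,6}
Constraint 3 (Y != U) on D(Y)={2,3,4} D(U)={2,3,6}: no change
So after constraint 3: D(W)={3,4,5,6}, size = 4

Answer: 4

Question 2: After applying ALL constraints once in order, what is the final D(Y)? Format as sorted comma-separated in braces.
Constraint 1 (Y != W) on D(Y)={2,3,4,6} D(W)={2,3,4,5,6}: no change
Constraint 2 (Y < W) on D(Y)={2,3,4,6} D(W)={2,3,4,5,6}: Y {2,3,4,6}->{2,3,4}; W {2,3,4,5,6}->{3,4,5,6}
Constraint 3 (Y != U) on D(Y)={2,3,4} D(U)={2,3,6}: no change
So after all 3 constraints: D(Y) = {2,3,4}

Answer: {2,3,4}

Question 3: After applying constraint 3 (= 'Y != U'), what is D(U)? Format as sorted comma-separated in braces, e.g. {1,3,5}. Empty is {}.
Answer: {2,3,6}

Derivation:
Constraint 1 (Y != W) on D(Y)={2,3,4,6} D(W)={2,3,4,5,6}: no change
Constraint 2 (Y < W) on D(Y)={2,3,4,6} D(W)={2,3,4,5,6}: Y {2,3,4,6}->{2,3,4}; W {2,3,4,5,6}->{3,4,5,6}
Constraint 3 (Y != U) on D(Y)={2,3,4} D(U)={2,3,6}: no change
So after constraint 3: D(U) = {2,3,6}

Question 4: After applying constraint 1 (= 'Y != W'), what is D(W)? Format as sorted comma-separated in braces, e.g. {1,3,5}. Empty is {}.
Constraint 1 (Y != W) on D(Y)={2,3,4,6} D(W)={2,3,4,5,6}: no change
So after constraint 1: D(W) = {2,3,4,5,6}

Answer: {2,3,4,5,6}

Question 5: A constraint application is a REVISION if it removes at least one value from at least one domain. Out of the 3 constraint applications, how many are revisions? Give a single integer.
Constraint 1 (Y != W) on D(Y)={2,3,4,6} D(W)={2,3,4,5,6}: no change => not a revision
Constraint 2 (Y < W) on D(Y)={2,3,4,6} D(W)={2,3,4,5,6}: Y {2,3,4,6}->{2,3,4}; W {2,3,4,5,6}->{3,4,5,6} => REVISION
Constraint 3 (Y != U) on D(Y)={2,3,4} D(U)={2,3,6}: no change => not a revision
Total revisions = 1

Answer: 1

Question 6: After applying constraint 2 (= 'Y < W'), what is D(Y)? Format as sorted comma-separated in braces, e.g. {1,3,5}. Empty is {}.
Answer: {2,3,4}

Derivation:
Constraint 1 (Y != W) on D(Y)={2,3,4,6} D(W)={2,3,4,5,6}: no change
Constraint 2 (Y < W) on D(Y)={2,3,4,6} D(W)={2,3,4,5,6}: Y {2,3,4,6}->{2,3,4}; W {2,3,4,5,6}->{3,4,5,6}
So after constraint 2: D(Y) = {2,3,4}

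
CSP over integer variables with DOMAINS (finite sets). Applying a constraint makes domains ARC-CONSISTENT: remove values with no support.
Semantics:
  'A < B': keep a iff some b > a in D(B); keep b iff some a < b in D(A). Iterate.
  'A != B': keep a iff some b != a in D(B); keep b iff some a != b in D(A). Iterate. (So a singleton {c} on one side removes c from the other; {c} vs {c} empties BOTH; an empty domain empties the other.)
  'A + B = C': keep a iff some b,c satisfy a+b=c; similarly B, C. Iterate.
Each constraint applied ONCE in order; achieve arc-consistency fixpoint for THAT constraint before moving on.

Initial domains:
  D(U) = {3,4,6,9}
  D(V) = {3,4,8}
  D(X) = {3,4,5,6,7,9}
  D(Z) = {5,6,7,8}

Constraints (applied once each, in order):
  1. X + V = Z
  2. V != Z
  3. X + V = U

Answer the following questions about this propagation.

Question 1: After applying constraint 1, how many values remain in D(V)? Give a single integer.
Answer: 2

Derivation:
Constraint 1 (X + V = Z) on D(X)={3,4,5,6,7,9} D(V)={3,4,8} D(Z)={5,6,7,8}: X {3,4,5,6,7,9}->{3,4,5}; V {3,4,8}->{3,4}; Z {5,6,7,8}->{6,7,8}
So after constraint 1: D(V)={3,4}, size = 2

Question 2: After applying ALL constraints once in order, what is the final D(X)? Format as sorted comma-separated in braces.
Answer: {3,5}

Derivation:
Constraint 1 (X + V = Z) on D(X)={3,4,5,6,7,9} D(V)={3,4,8} D(Z)={5,6,7,8}: X {3,4,5,6,7,9}->{3,4,5}; V {3,4,8}->{3,4}; Z {5,6,7,8}->{6,7,8}
Constraint 2 (V != Z) on D(V)={3,4} D(Z)={6,7,8}: no change
Constraint 3 (X + V = U) on D(X)={3,4,5} D(V)={3,4} D(U)={3,4,6,9}: X {3,4,5}->{3,5}; U {3,4,6,9}->{6,9}
So after all 3 constraints: D(X) = {3,5}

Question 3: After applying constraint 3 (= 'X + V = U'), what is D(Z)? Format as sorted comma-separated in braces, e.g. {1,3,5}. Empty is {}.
Answer: {6,7,8}

Derivation:
Constraint 1 (X + V = Z) on D(X)={3,4,5,6,7,9} D(V)={3,4,8} D(Z)={5,6,7,8}: X {3,4,5,6,7,9}->{3,4,5}; V {3,4,8}->{3,4}; Z {5,6,7,8}->{6,7,8}
Constraint 2 (V != Z) on D(V)={3,4} D(Z)={6,7,8}: no change
Constraint 3 (X + V = U) on D(X)={3,4,5} D(V)={3,4} D(U)={3,4,6,9}: X {3,4,5}->{3,5}; U {3,4,6,9}->{6,9}
So after constraint 3: D(Z) = {6,7,8}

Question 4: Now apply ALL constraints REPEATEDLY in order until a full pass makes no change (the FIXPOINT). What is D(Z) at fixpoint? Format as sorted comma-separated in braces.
pass 0 (initial): D(Z)={5,6,7,8}
pass 1: U {3,4,6,9}->{6,9}; V {3,4,8}->{3,4}; X {3,4,5,6,7,9}->{3,5}; Z {5,6,7,8}->{6,7,8}
pass 2: no change
Fixpoint after 2 passes: D(Z) = {6,7,8}

Answer: {6,7,8}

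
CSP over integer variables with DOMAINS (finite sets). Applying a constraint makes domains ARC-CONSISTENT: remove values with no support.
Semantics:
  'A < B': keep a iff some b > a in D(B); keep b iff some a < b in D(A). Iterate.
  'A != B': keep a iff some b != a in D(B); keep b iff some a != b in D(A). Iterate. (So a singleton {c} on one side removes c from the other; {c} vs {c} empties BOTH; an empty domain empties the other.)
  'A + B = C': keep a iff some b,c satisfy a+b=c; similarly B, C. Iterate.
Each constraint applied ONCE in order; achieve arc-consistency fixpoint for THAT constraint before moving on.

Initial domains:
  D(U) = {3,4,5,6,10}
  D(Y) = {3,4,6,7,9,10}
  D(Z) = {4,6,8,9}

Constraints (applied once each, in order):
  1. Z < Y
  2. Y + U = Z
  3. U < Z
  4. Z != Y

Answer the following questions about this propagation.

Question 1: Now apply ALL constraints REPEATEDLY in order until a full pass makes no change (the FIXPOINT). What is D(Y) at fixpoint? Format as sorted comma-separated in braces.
Answer: {}

Derivation:
pass 0 (initial): D(Y)={3,4,6,7,9,10}
pass 1: U {3,4,5,6,10}->{3}; Y {3,4,6,7,9,10}->{6}; Z {4,6,8,9}->{9}
pass 2: U {3}->{}; Y {6}->{}; Z {9}->{}
pass 3: no change
Fixpoint after 3 passes: D(Y) = {}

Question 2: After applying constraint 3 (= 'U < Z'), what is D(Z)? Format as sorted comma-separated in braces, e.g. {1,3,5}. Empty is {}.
Constraint 1 (Z < Y) on D(Z)={4,6,8,9} D(Y)={3,4,6,7,9,10}: Y {3,4,6,7,9,10}->{6,7,9,10}
Constraint 2 (Y + U = Z) on D(Y)={6,7,9,10} D(U)={3,4,5,6,10} D(Z)={4,6,8,9}: Y {6,7,9,10}->{6}; U {3,4,5,6,10}->{3}; Z {4,6,8,9}->{9}
Constraint 3 (U < Z) on D(U)={3} D(Z)={9}: no change
So after constraint 3: D(Z) = {9}

Answer: {9}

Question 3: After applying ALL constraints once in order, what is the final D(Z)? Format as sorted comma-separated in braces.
Constraint 1 (Z < Y) on D(Z)={4,6,8,9} D(Y)={3,4,6,7,9,10}: Y {3,4,6,7,9,10}->{6,7,9,10}
Constraint 2 (Y + U = Z) on D(Y)={6,7,9,10} D(U)={3,4,5,6,10} D(Z)={4,6,8,9}: Y {6,7,9,10}->{6}; U {3,4,5,6,10}->{3}; Z {4,6,8,9}->{9}
Constraint 3 (U < Z) on D(U)={3} D(Z)={9}: no change
Constraint 4 (Z != Y) on D(Z)={9} D(Y)={6}: no change
So after all 4 constraints: D(Z) = {9}

Answer: {9}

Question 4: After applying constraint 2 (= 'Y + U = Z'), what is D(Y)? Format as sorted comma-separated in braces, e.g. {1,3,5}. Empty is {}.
Constraint 1 (Z < Y) on D(Z)={4,6,8,9} D(Y)={3,4,6,7,9,10}: Y {3,4,6,7,9,10}->{6,7,9,10}
Constraint 2 (Y + U = Z) on D(Y)={6,7,9,10} D(U)={3,4,5,6,10} D(Z)={4,6,8,9}: Y {6,7,9,10}->{6}; U {3,4,5,6,10}->{3}; Z {4,6,8,9}->{9}
So after constraint 2: D(Y) = {6}

Answer: {6}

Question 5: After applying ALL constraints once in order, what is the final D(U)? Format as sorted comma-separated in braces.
Constraint 1 (Z < Y) on D(Z)={4,6,8,9} D(Y)={3,4,6,7,9,10}: Y {3,4,6,7,9,10}->{6,7,9,10}
Constraint 2 (Y + U = Z) on D(Y)={6,7,9,10} D(U)={3,4,5,6,10} D(Z)={4,6,8,9}: Y {6,7,9,10}->{6}; U {3,4,5,6,10}->{3}; Z {4,6,8,9}->{9}
Constraint 3 (U < Z) on D(U)={3} D(Z)={9}: no change
Constraint 4 (Z != Y) on D(Z)={9} D(Y)={6}: no change
So after all 4 constraints: D(U) = {3}

Answer: {3}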